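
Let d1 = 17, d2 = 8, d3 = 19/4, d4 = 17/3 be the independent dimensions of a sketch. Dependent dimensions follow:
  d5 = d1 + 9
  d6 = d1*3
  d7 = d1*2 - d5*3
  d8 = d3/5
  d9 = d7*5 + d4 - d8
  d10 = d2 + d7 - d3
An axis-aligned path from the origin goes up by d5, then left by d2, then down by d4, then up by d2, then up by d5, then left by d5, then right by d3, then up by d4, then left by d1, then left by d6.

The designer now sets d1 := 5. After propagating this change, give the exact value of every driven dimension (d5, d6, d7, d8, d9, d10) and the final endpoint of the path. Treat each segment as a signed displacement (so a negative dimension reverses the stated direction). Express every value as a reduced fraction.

d5 = 14
d6 = 15
d7 = -32
d8 = 19/20
d9 = -9317/60
d10 = -115/4
endpoint = (-149/4, 36)

Apply edit: d1 := 5
  d5 = d1 + 9 = 14
  d6 = d1*3 = 15
  d7 = d1*2 - d5*3 = -32
  d8 = d3/5 = 19/20
  d9 = d7*5 + d4 - d8 = -9317/60
  d10 = d2 + d7 - d3 = -115/4
Walk from origin (0, 0):
  seg 1: up by d5 = 14 → (0, 14)
  seg 2: left by d2 = 8 → (-8, 14)
  seg 3: down by d4 = 17/3 → (-8, 25/3)
  seg 4: up by d2 = 8 → (-8, 49/3)
  seg 5: up by d5 = 14 → (-8, 91/3)
  seg 6: left by d5 = 14 → (-22, 91/3)
  seg 7: right by d3 = 19/4 → (-69/4, 91/3)
  seg 8: up by d4 = 17/3 → (-69/4, 36)
  seg 9: left by d1 = 5 → (-89/4, 36)
  seg 10: left by d6 = 15 → (-149/4, 36)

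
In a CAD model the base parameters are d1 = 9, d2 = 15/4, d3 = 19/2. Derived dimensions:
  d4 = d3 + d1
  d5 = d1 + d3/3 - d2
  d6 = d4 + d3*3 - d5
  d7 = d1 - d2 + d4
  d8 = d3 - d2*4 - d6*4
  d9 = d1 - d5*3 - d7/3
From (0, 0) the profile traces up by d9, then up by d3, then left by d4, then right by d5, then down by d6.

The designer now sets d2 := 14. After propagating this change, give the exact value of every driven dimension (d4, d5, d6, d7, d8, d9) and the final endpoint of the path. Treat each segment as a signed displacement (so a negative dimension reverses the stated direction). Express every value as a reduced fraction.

Apply edit: d2 := 14
  d4 = d3 + d1 = 37/2
  d5 = d1 + d3/3 - d2 = -11/6
  d6 = d4 + d3*3 - d5 = 293/6
  d7 = d1 - d2 + d4 = 27/2
  d8 = d3 - d2*4 - d6*4 = -1451/6
  d9 = d1 - d5*3 - d7/3 = 10
Walk from origin (0, 0):
  seg 1: up by d9 = 10 → (0, 10)
  seg 2: up by d3 = 19/2 → (0, 39/2)
  seg 3: left by d4 = 37/2 → (-37/2, 39/2)
  seg 4: right by d5 = -11/6 → (-61/3, 39/2)
  seg 5: down by d6 = 293/6 → (-61/3, -88/3)

d4 = 37/2
d5 = -11/6
d6 = 293/6
d7 = 27/2
d8 = -1451/6
d9 = 10
endpoint = (-61/3, -88/3)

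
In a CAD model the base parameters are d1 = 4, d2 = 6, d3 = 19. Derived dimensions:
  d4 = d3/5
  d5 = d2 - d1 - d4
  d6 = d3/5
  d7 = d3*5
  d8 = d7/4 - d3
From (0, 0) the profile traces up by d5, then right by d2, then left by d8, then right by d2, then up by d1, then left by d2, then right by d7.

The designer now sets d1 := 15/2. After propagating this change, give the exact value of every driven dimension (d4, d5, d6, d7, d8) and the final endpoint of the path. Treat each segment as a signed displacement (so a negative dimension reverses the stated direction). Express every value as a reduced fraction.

d4 = 19/5
d5 = -53/10
d6 = 19/5
d7 = 95
d8 = 19/4
endpoint = (385/4, 11/5)

Apply edit: d1 := 15/2
  d4 = d3/5 = 19/5
  d5 = d2 - d1 - d4 = -53/10
  d6 = d3/5 = 19/5
  d7 = d3*5 = 95
  d8 = d7/4 - d3 = 19/4
Walk from origin (0, 0):
  seg 1: up by d5 = -53/10 → (0, -53/10)
  seg 2: right by d2 = 6 → (6, -53/10)
  seg 3: left by d8 = 19/4 → (5/4, -53/10)
  seg 4: right by d2 = 6 → (29/4, -53/10)
  seg 5: up by d1 = 15/2 → (29/4, 11/5)
  seg 6: left by d2 = 6 → (5/4, 11/5)
  seg 7: right by d7 = 95 → (385/4, 11/5)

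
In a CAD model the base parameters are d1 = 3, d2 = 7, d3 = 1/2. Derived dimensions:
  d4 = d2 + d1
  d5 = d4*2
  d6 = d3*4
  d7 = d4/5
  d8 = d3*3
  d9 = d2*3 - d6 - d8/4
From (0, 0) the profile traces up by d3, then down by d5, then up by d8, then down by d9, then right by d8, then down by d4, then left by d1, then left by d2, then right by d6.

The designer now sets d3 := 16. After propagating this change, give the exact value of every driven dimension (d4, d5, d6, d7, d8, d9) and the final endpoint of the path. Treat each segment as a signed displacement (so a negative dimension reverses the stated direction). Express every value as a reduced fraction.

Apply edit: d3 := 16
  d4 = d2 + d1 = 10
  d5 = d4*2 = 20
  d6 = d3*4 = 64
  d7 = d4/5 = 2
  d8 = d3*3 = 48
  d9 = d2*3 - d6 - d8/4 = -55
Walk from origin (0, 0):
  seg 1: up by d3 = 16 → (0, 16)
  seg 2: down by d5 = 20 → (0, -4)
  seg 3: up by d8 = 48 → (0, 44)
  seg 4: down by d9 = -55 → (0, 99)
  seg 5: right by d8 = 48 → (48, 99)
  seg 6: down by d4 = 10 → (48, 89)
  seg 7: left by d1 = 3 → (45, 89)
  seg 8: left by d2 = 7 → (38, 89)
  seg 9: right by d6 = 64 → (102, 89)

d4 = 10
d5 = 20
d6 = 64
d7 = 2
d8 = 48
d9 = -55
endpoint = (102, 89)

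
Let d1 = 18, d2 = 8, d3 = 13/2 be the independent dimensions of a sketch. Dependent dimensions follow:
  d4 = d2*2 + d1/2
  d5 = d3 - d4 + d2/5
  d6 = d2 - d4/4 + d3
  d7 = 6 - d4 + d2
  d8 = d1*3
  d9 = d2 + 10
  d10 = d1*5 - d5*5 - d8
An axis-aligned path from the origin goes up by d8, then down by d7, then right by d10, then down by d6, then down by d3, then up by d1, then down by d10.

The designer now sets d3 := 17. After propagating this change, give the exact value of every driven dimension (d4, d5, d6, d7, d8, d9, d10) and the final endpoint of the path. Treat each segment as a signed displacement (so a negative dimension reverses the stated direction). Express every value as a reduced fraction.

d4 = 25
d5 = -32/5
d6 = 75/4
d7 = -11
d8 = 54
d9 = 18
d10 = 68
endpoint = (68, -83/4)

Apply edit: d3 := 17
  d4 = d2*2 + d1/2 = 25
  d5 = d3 - d4 + d2/5 = -32/5
  d6 = d2 - d4/4 + d3 = 75/4
  d7 = 6 - d4 + d2 = -11
  d8 = d1*3 = 54
  d9 = d2 + 10 = 18
  d10 = d1*5 - d5*5 - d8 = 68
Walk from origin (0, 0):
  seg 1: up by d8 = 54 → (0, 54)
  seg 2: down by d7 = -11 → (0, 65)
  seg 3: right by d10 = 68 → (68, 65)
  seg 4: down by d6 = 75/4 → (68, 185/4)
  seg 5: down by d3 = 17 → (68, 117/4)
  seg 6: up by d1 = 18 → (68, 189/4)
  seg 7: down by d10 = 68 → (68, -83/4)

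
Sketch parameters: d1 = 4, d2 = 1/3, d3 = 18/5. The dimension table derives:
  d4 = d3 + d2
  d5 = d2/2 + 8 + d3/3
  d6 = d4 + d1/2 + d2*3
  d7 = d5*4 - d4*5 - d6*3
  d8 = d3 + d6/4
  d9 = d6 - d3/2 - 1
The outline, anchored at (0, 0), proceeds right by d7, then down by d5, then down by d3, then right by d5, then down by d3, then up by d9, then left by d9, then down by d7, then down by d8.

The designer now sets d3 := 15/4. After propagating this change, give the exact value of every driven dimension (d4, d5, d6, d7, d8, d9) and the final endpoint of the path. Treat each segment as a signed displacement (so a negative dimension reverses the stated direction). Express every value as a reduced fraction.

d4 = 49/12
d5 = 113/12
d6 = 85/12
d7 = -4
d8 = 265/48
d9 = 101/24
endpoint = (29/24, -683/48)

Apply edit: d3 := 15/4
  d4 = d3 + d2 = 49/12
  d5 = d2/2 + 8 + d3/3 = 113/12
  d6 = d4 + d1/2 + d2*3 = 85/12
  d7 = d5*4 - d4*5 - d6*3 = -4
  d8 = d3 + d6/4 = 265/48
  d9 = d6 - d3/2 - 1 = 101/24
Walk from origin (0, 0):
  seg 1: right by d7 = -4 → (-4, 0)
  seg 2: down by d5 = 113/12 → (-4, -113/12)
  seg 3: down by d3 = 15/4 → (-4, -79/6)
  seg 4: right by d5 = 113/12 → (65/12, -79/6)
  seg 5: down by d3 = 15/4 → (65/12, -203/12)
  seg 6: up by d9 = 101/24 → (65/12, -305/24)
  seg 7: left by d9 = 101/24 → (29/24, -305/24)
  seg 8: down by d7 = -4 → (29/24, -209/24)
  seg 9: down by d8 = 265/48 → (29/24, -683/48)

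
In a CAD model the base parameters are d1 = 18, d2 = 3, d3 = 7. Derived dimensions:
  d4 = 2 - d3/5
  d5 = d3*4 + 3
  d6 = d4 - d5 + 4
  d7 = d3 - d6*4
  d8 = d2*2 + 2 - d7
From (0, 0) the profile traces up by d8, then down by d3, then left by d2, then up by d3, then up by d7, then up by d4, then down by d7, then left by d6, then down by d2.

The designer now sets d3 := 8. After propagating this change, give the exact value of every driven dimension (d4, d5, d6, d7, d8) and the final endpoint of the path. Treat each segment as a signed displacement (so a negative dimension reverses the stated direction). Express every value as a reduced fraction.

Apply edit: d3 := 8
  d4 = 2 - d3/5 = 2/5
  d5 = d3*4 + 3 = 35
  d6 = d4 - d5 + 4 = -153/5
  d7 = d3 - d6*4 = 652/5
  d8 = d2*2 + 2 - d7 = -612/5
Walk from origin (0, 0):
  seg 1: up by d8 = -612/5 → (0, -612/5)
  seg 2: down by d3 = 8 → (0, -652/5)
  seg 3: left by d2 = 3 → (-3, -652/5)
  seg 4: up by d3 = 8 → (-3, -612/5)
  seg 5: up by d7 = 652/5 → (-3, 8)
  seg 6: up by d4 = 2/5 → (-3, 42/5)
  seg 7: down by d7 = 652/5 → (-3, -122)
  seg 8: left by d6 = -153/5 → (138/5, -122)
  seg 9: down by d2 = 3 → (138/5, -125)

d4 = 2/5
d5 = 35
d6 = -153/5
d7 = 652/5
d8 = -612/5
endpoint = (138/5, -125)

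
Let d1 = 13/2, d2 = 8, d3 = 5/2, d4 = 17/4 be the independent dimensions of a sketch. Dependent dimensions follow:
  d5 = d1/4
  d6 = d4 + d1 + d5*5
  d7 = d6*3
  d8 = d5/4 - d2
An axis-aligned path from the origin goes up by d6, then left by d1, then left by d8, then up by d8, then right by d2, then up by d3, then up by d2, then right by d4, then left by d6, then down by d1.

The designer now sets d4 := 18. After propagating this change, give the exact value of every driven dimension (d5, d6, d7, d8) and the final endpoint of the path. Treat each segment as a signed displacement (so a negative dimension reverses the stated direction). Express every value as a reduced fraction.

d5 = 13/8
d6 = 261/8
d7 = 783/8
d8 = -243/32
endpoint = (-177/32, 929/32)

Apply edit: d4 := 18
  d5 = d1/4 = 13/8
  d6 = d4 + d1 + d5*5 = 261/8
  d7 = d6*3 = 783/8
  d8 = d5/4 - d2 = -243/32
Walk from origin (0, 0):
  seg 1: up by d6 = 261/8 → (0, 261/8)
  seg 2: left by d1 = 13/2 → (-13/2, 261/8)
  seg 3: left by d8 = -243/32 → (35/32, 261/8)
  seg 4: up by d8 = -243/32 → (35/32, 801/32)
  seg 5: right by d2 = 8 → (291/32, 801/32)
  seg 6: up by d3 = 5/2 → (291/32, 881/32)
  seg 7: up by d2 = 8 → (291/32, 1137/32)
  seg 8: right by d4 = 18 → (867/32, 1137/32)
  seg 9: left by d6 = 261/8 → (-177/32, 1137/32)
  seg 10: down by d1 = 13/2 → (-177/32, 929/32)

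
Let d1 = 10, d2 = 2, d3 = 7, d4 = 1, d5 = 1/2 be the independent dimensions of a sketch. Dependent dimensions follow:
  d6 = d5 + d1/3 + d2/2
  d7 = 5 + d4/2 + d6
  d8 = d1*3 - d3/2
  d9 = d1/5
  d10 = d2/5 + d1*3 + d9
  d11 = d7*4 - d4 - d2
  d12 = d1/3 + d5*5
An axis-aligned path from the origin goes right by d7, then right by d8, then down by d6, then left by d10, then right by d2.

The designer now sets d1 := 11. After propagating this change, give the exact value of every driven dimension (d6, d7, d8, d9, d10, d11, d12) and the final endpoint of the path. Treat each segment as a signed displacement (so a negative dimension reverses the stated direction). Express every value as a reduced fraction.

Apply edit: d1 := 11
  d6 = d5 + d1/3 + d2/2 = 31/6
  d7 = 5 + d4/2 + d6 = 32/3
  d8 = d1*3 - d3/2 = 59/2
  d9 = d1/5 = 11/5
  d10 = d2/5 + d1*3 + d9 = 178/5
  d11 = d7*4 - d4 - d2 = 119/3
  d12 = d1/3 + d5*5 = 37/6
Walk from origin (0, 0):
  seg 1: right by d7 = 32/3 → (32/3, 0)
  seg 2: right by d8 = 59/2 → (241/6, 0)
  seg 3: down by d6 = 31/6 → (241/6, -31/6)
  seg 4: left by d10 = 178/5 → (137/30, -31/6)
  seg 5: right by d2 = 2 → (197/30, -31/6)

d6 = 31/6
d7 = 32/3
d8 = 59/2
d9 = 11/5
d10 = 178/5
d11 = 119/3
d12 = 37/6
endpoint = (197/30, -31/6)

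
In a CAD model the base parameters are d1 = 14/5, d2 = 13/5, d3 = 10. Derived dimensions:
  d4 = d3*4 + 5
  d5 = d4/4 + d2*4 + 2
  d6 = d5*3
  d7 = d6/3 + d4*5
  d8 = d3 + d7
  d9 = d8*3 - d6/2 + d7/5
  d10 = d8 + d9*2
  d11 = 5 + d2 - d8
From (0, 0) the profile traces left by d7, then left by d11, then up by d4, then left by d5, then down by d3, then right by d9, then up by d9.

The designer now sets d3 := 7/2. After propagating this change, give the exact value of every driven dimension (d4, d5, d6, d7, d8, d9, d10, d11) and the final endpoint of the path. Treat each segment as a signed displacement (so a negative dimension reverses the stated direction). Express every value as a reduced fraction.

d4 = 19
d5 = 343/20
d6 = 1029/20
d7 = 2243/20
d8 = 2313/20
d9 = 68731/200
d10 = 20074/25
d11 = -2161/20
endpoint = (64481/200, 71831/200)

Apply edit: d3 := 7/2
  d4 = d3*4 + 5 = 19
  d5 = d4/4 + d2*4 + 2 = 343/20
  d6 = d5*3 = 1029/20
  d7 = d6/3 + d4*5 = 2243/20
  d8 = d3 + d7 = 2313/20
  d9 = d8*3 - d6/2 + d7/5 = 68731/200
  d10 = d8 + d9*2 = 20074/25
  d11 = 5 + d2 - d8 = -2161/20
Walk from origin (0, 0):
  seg 1: left by d7 = 2243/20 → (-2243/20, 0)
  seg 2: left by d11 = -2161/20 → (-41/10, 0)
  seg 3: up by d4 = 19 → (-41/10, 19)
  seg 4: left by d5 = 343/20 → (-85/4, 19)
  seg 5: down by d3 = 7/2 → (-85/4, 31/2)
  seg 6: right by d9 = 68731/200 → (64481/200, 31/2)
  seg 7: up by d9 = 68731/200 → (64481/200, 71831/200)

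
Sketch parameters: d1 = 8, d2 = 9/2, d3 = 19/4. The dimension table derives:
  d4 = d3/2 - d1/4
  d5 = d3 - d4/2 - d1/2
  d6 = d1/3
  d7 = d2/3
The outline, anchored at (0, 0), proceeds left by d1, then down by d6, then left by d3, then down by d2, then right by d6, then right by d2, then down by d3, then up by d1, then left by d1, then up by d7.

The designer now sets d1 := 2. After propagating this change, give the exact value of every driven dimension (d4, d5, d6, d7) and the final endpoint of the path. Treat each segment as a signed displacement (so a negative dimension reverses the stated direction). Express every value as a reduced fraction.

Apply edit: d1 := 2
  d4 = d3/2 - d1/4 = 15/8
  d5 = d3 - d4/2 - d1/2 = 45/16
  d6 = d1/3 = 2/3
  d7 = d2/3 = 3/2
Walk from origin (0, 0):
  seg 1: left by d1 = 2 → (-2, 0)
  seg 2: down by d6 = 2/3 → (-2, -2/3)
  seg 3: left by d3 = 19/4 → (-27/4, -2/3)
  seg 4: down by d2 = 9/2 → (-27/4, -31/6)
  seg 5: right by d6 = 2/3 → (-73/12, -31/6)
  seg 6: right by d2 = 9/2 → (-19/12, -31/6)
  seg 7: down by d3 = 19/4 → (-19/12, -119/12)
  seg 8: up by d1 = 2 → (-19/12, -95/12)
  seg 9: left by d1 = 2 → (-43/12, -95/12)
  seg 10: up by d7 = 3/2 → (-43/12, -77/12)

d4 = 15/8
d5 = 45/16
d6 = 2/3
d7 = 3/2
endpoint = (-43/12, -77/12)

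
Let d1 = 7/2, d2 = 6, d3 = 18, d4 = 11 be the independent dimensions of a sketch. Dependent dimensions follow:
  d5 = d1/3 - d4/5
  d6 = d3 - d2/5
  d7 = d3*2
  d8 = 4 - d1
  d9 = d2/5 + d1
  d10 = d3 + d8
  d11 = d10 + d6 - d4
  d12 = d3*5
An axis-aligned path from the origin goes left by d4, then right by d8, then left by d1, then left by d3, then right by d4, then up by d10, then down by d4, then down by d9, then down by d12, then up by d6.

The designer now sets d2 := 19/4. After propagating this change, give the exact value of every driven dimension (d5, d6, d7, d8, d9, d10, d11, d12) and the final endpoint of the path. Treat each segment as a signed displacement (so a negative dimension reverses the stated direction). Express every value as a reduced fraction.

Apply edit: d2 := 19/4
  d5 = d1/3 - d4/5 = -31/30
  d6 = d3 - d2/5 = 341/20
  d7 = d3*2 = 36
  d8 = 4 - d1 = 1/2
  d9 = d2/5 + d1 = 89/20
  d10 = d3 + d8 = 37/2
  d11 = d10 + d6 - d4 = 491/20
  d12 = d3*5 = 90
Walk from origin (0, 0):
  seg 1: left by d4 = 11 → (-11, 0)
  seg 2: right by d8 = 1/2 → (-21/2, 0)
  seg 3: left by d1 = 7/2 → (-14, 0)
  seg 4: left by d3 = 18 → (-32, 0)
  seg 5: right by d4 = 11 → (-21, 0)
  seg 6: up by d10 = 37/2 → (-21, 37/2)
  seg 7: down by d4 = 11 → (-21, 15/2)
  seg 8: down by d9 = 89/20 → (-21, 61/20)
  seg 9: down by d12 = 90 → (-21, -1739/20)
  seg 10: up by d6 = 341/20 → (-21, -699/10)

d5 = -31/30
d6 = 341/20
d7 = 36
d8 = 1/2
d9 = 89/20
d10 = 37/2
d11 = 491/20
d12 = 90
endpoint = (-21, -699/10)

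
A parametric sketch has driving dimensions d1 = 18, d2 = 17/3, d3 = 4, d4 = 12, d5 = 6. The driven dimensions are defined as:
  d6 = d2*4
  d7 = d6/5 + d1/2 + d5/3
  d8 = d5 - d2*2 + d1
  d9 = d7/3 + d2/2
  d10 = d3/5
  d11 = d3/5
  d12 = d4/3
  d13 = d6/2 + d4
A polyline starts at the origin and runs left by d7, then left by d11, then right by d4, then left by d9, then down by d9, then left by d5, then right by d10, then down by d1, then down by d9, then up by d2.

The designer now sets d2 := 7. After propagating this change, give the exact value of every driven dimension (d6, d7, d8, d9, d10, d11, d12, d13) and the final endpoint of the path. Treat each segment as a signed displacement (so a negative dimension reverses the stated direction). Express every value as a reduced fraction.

Apply edit: d2 := 7
  d6 = d2*4 = 28
  d7 = d6/5 + d1/2 + d5/3 = 83/5
  d8 = d5 - d2*2 + d1 = 10
  d9 = d7/3 + d2/2 = 271/30
  d10 = d3/5 = 4/5
  d11 = d3/5 = 4/5
  d12 = d4/3 = 4
  d13 = d6/2 + d4 = 26
Walk from origin (0, 0):
  seg 1: left by d7 = 83/5 → (-83/5, 0)
  seg 2: left by d11 = 4/5 → (-87/5, 0)
  seg 3: right by d4 = 12 → (-27/5, 0)
  seg 4: left by d9 = 271/30 → (-433/30, 0)
  seg 5: down by d9 = 271/30 → (-433/30, -271/30)
  seg 6: left by d5 = 6 → (-613/30, -271/30)
  seg 7: right by d10 = 4/5 → (-589/30, -271/30)
  seg 8: down by d1 = 18 → (-589/30, -811/30)
  seg 9: down by d9 = 271/30 → (-589/30, -541/15)
  seg 10: up by d2 = 7 → (-589/30, -436/15)

d6 = 28
d7 = 83/5
d8 = 10
d9 = 271/30
d10 = 4/5
d11 = 4/5
d12 = 4
d13 = 26
endpoint = (-589/30, -436/15)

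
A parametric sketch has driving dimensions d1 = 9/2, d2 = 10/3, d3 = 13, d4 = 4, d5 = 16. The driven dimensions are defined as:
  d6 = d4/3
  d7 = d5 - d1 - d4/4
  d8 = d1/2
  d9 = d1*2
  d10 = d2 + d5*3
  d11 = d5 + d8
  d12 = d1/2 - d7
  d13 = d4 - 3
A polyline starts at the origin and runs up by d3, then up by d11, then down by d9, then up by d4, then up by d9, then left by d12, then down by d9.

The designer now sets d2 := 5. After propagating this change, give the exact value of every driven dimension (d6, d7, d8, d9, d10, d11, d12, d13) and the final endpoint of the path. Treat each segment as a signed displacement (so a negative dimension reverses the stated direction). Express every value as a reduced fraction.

d6 = 4/3
d7 = 21/2
d8 = 9/4
d9 = 9
d10 = 53
d11 = 73/4
d12 = -33/4
d13 = 1
endpoint = (33/4, 105/4)

Apply edit: d2 := 5
  d6 = d4/3 = 4/3
  d7 = d5 - d1 - d4/4 = 21/2
  d8 = d1/2 = 9/4
  d9 = d1*2 = 9
  d10 = d2 + d5*3 = 53
  d11 = d5 + d8 = 73/4
  d12 = d1/2 - d7 = -33/4
  d13 = d4 - 3 = 1
Walk from origin (0, 0):
  seg 1: up by d3 = 13 → (0, 13)
  seg 2: up by d11 = 73/4 → (0, 125/4)
  seg 3: down by d9 = 9 → (0, 89/4)
  seg 4: up by d4 = 4 → (0, 105/4)
  seg 5: up by d9 = 9 → (0, 141/4)
  seg 6: left by d12 = -33/4 → (33/4, 141/4)
  seg 7: down by d9 = 9 → (33/4, 105/4)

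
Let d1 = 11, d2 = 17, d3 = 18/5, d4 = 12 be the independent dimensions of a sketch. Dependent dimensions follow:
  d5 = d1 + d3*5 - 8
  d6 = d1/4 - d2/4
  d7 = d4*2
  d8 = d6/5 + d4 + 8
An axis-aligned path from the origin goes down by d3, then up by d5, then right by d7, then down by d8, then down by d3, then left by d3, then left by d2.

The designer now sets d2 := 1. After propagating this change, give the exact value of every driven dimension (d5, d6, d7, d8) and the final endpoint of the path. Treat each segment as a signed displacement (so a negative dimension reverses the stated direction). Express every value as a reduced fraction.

d5 = 21
d6 = 5/2
d7 = 24
d8 = 41/2
endpoint = (97/5, -67/10)

Apply edit: d2 := 1
  d5 = d1 + d3*5 - 8 = 21
  d6 = d1/4 - d2/4 = 5/2
  d7 = d4*2 = 24
  d8 = d6/5 + d4 + 8 = 41/2
Walk from origin (0, 0):
  seg 1: down by d3 = 18/5 → (0, -18/5)
  seg 2: up by d5 = 21 → (0, 87/5)
  seg 3: right by d7 = 24 → (24, 87/5)
  seg 4: down by d8 = 41/2 → (24, -31/10)
  seg 5: down by d3 = 18/5 → (24, -67/10)
  seg 6: left by d3 = 18/5 → (102/5, -67/10)
  seg 7: left by d2 = 1 → (97/5, -67/10)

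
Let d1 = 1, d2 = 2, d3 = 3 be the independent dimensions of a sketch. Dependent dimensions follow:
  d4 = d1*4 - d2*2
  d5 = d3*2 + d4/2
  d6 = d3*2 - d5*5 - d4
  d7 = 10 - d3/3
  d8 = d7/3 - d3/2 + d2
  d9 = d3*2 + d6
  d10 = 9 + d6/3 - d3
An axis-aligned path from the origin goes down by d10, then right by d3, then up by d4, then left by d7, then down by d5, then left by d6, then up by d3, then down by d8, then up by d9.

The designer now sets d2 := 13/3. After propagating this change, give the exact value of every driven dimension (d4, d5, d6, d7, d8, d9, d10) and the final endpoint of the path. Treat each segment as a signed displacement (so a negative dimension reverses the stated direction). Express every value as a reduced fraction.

d4 = -14/3
d5 = 11/3
d6 = -23/3
d7 = 9
d8 = 35/6
d9 = -5/3
d10 = 31/9
endpoint = (5/3, -293/18)

Apply edit: d2 := 13/3
  d4 = d1*4 - d2*2 = -14/3
  d5 = d3*2 + d4/2 = 11/3
  d6 = d3*2 - d5*5 - d4 = -23/3
  d7 = 10 - d3/3 = 9
  d8 = d7/3 - d3/2 + d2 = 35/6
  d9 = d3*2 + d6 = -5/3
  d10 = 9 + d6/3 - d3 = 31/9
Walk from origin (0, 0):
  seg 1: down by d10 = 31/9 → (0, -31/9)
  seg 2: right by d3 = 3 → (3, -31/9)
  seg 3: up by d4 = -14/3 → (3, -73/9)
  seg 4: left by d7 = 9 → (-6, -73/9)
  seg 5: down by d5 = 11/3 → (-6, -106/9)
  seg 6: left by d6 = -23/3 → (5/3, -106/9)
  seg 7: up by d3 = 3 → (5/3, -79/9)
  seg 8: down by d8 = 35/6 → (5/3, -263/18)
  seg 9: up by d9 = -5/3 → (5/3, -293/18)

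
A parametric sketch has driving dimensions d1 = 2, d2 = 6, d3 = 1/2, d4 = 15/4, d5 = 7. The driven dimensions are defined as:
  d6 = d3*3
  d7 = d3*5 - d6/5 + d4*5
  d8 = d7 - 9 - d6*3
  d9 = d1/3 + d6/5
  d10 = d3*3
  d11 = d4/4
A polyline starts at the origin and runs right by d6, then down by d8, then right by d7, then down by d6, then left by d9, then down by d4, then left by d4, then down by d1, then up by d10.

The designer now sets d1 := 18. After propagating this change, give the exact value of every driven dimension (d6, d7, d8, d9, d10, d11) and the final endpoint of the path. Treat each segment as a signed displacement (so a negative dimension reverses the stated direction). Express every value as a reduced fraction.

Apply edit: d1 := 18
  d6 = d3*3 = 3/2
  d7 = d3*5 - d6/5 + d4*5 = 419/20
  d8 = d7 - 9 - d6*3 = 149/20
  d9 = d1/3 + d6/5 = 63/10
  d10 = d3*3 = 3/2
  d11 = d4/4 = 15/16
Walk from origin (0, 0):
  seg 1: right by d6 = 3/2 → (3/2, 0)
  seg 2: down by d8 = 149/20 → (3/2, -149/20)
  seg 3: right by d7 = 419/20 → (449/20, -149/20)
  seg 4: down by d6 = 3/2 → (449/20, -179/20)
  seg 5: left by d9 = 63/10 → (323/20, -179/20)
  seg 6: down by d4 = 15/4 → (323/20, -127/10)
  seg 7: left by d4 = 15/4 → (62/5, -127/10)
  seg 8: down by d1 = 18 → (62/5, -307/10)
  seg 9: up by d10 = 3/2 → (62/5, -146/5)

d6 = 3/2
d7 = 419/20
d8 = 149/20
d9 = 63/10
d10 = 3/2
d11 = 15/16
endpoint = (62/5, -146/5)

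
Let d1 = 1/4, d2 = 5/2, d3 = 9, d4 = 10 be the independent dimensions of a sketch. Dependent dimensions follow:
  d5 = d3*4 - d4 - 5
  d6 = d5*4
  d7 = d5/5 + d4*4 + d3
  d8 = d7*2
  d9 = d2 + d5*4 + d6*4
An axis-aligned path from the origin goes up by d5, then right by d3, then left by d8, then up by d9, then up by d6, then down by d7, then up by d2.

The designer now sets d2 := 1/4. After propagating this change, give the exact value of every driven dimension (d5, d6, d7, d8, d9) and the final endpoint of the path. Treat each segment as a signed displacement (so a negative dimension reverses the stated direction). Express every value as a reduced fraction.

Apply edit: d2 := 1/4
  d5 = d3*4 - d4 - 5 = 21
  d6 = d5*4 = 84
  d7 = d5/5 + d4*4 + d3 = 266/5
  d8 = d7*2 = 532/5
  d9 = d2 + d5*4 + d6*4 = 1681/4
Walk from origin (0, 0):
  seg 1: up by d5 = 21 → (0, 21)
  seg 2: right by d3 = 9 → (9, 21)
  seg 3: left by d8 = 532/5 → (-487/5, 21)
  seg 4: up by d9 = 1681/4 → (-487/5, 1765/4)
  seg 5: up by d6 = 84 → (-487/5, 2101/4)
  seg 6: down by d7 = 266/5 → (-487/5, 9441/20)
  seg 7: up by d2 = 1/4 → (-487/5, 4723/10)

d5 = 21
d6 = 84
d7 = 266/5
d8 = 532/5
d9 = 1681/4
endpoint = (-487/5, 4723/10)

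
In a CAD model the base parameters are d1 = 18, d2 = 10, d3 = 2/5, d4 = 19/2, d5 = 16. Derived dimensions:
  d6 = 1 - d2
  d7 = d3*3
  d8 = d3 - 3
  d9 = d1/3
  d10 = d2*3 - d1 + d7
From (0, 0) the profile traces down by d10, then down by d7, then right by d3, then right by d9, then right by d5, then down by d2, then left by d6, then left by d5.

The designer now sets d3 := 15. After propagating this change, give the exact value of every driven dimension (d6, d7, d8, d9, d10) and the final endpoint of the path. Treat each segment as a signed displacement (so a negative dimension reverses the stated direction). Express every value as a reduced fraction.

Apply edit: d3 := 15
  d6 = 1 - d2 = -9
  d7 = d3*3 = 45
  d8 = d3 - 3 = 12
  d9 = d1/3 = 6
  d10 = d2*3 - d1 + d7 = 57
Walk from origin (0, 0):
  seg 1: down by d10 = 57 → (0, -57)
  seg 2: down by d7 = 45 → (0, -102)
  seg 3: right by d3 = 15 → (15, -102)
  seg 4: right by d9 = 6 → (21, -102)
  seg 5: right by d5 = 16 → (37, -102)
  seg 6: down by d2 = 10 → (37, -112)
  seg 7: left by d6 = -9 → (46, -112)
  seg 8: left by d5 = 16 → (30, -112)

d6 = -9
d7 = 45
d8 = 12
d9 = 6
d10 = 57
endpoint = (30, -112)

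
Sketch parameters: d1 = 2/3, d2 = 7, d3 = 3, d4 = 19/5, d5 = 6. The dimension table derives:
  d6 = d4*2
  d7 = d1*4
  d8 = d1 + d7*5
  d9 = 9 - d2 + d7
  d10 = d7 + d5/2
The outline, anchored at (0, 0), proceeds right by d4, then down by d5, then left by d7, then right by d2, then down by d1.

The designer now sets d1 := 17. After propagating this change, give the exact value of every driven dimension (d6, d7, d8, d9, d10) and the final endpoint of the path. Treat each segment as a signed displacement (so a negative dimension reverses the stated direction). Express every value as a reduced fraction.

Apply edit: d1 := 17
  d6 = d4*2 = 38/5
  d7 = d1*4 = 68
  d8 = d1 + d7*5 = 357
  d9 = 9 - d2 + d7 = 70
  d10 = d7 + d5/2 = 71
Walk from origin (0, 0):
  seg 1: right by d4 = 19/5 → (19/5, 0)
  seg 2: down by d5 = 6 → (19/5, -6)
  seg 3: left by d7 = 68 → (-321/5, -6)
  seg 4: right by d2 = 7 → (-286/5, -6)
  seg 5: down by d1 = 17 → (-286/5, -23)

d6 = 38/5
d7 = 68
d8 = 357
d9 = 70
d10 = 71
endpoint = (-286/5, -23)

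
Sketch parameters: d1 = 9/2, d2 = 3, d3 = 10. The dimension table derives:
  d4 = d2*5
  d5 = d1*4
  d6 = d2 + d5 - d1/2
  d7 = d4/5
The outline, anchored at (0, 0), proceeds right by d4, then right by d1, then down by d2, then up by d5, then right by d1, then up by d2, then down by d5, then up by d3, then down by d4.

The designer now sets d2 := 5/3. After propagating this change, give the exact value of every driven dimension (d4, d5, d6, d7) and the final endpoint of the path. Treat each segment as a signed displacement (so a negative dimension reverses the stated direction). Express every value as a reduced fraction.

Apply edit: d2 := 5/3
  d4 = d2*5 = 25/3
  d5 = d1*4 = 18
  d6 = d2 + d5 - d1/2 = 209/12
  d7 = d4/5 = 5/3
Walk from origin (0, 0):
  seg 1: right by d4 = 25/3 → (25/3, 0)
  seg 2: right by d1 = 9/2 → (77/6, 0)
  seg 3: down by d2 = 5/3 → (77/6, -5/3)
  seg 4: up by d5 = 18 → (77/6, 49/3)
  seg 5: right by d1 = 9/2 → (52/3, 49/3)
  seg 6: up by d2 = 5/3 → (52/3, 18)
  seg 7: down by d5 = 18 → (52/3, 0)
  seg 8: up by d3 = 10 → (52/3, 10)
  seg 9: down by d4 = 25/3 → (52/3, 5/3)

d4 = 25/3
d5 = 18
d6 = 209/12
d7 = 5/3
endpoint = (52/3, 5/3)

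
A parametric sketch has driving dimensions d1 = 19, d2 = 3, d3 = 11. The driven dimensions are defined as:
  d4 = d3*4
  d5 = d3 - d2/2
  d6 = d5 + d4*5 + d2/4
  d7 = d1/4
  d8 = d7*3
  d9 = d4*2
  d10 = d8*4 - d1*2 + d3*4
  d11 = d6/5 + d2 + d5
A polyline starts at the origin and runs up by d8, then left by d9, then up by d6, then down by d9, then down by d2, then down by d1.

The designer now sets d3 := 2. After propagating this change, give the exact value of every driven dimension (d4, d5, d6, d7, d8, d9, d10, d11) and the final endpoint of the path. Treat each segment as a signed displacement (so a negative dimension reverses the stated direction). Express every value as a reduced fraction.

Apply edit: d3 := 2
  d4 = d3*4 = 8
  d5 = d3 - d2/2 = 1/2
  d6 = d5 + d4*5 + d2/4 = 165/4
  d7 = d1/4 = 19/4
  d8 = d7*3 = 57/4
  d9 = d4*2 = 16
  d10 = d8*4 - d1*2 + d3*4 = 27
  d11 = d6/5 + d2 + d5 = 47/4
Walk from origin (0, 0):
  seg 1: up by d8 = 57/4 → (0, 57/4)
  seg 2: left by d9 = 16 → (-16, 57/4)
  seg 3: up by d6 = 165/4 → (-16, 111/2)
  seg 4: down by d9 = 16 → (-16, 79/2)
  seg 5: down by d2 = 3 → (-16, 73/2)
  seg 6: down by d1 = 19 → (-16, 35/2)

d4 = 8
d5 = 1/2
d6 = 165/4
d7 = 19/4
d8 = 57/4
d9 = 16
d10 = 27
d11 = 47/4
endpoint = (-16, 35/2)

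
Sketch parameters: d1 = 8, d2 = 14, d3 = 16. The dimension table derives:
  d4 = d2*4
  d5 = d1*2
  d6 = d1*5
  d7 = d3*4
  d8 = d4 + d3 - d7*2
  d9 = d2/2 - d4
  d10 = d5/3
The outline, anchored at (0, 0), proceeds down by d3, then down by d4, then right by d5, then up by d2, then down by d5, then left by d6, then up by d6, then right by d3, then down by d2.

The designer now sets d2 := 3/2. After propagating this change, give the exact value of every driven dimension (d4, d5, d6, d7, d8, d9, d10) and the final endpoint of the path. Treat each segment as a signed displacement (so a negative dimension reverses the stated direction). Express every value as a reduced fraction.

d4 = 6
d5 = 16
d6 = 40
d7 = 64
d8 = -106
d9 = -21/4
d10 = 16/3
endpoint = (-8, 2)

Apply edit: d2 := 3/2
  d4 = d2*4 = 6
  d5 = d1*2 = 16
  d6 = d1*5 = 40
  d7 = d3*4 = 64
  d8 = d4 + d3 - d7*2 = -106
  d9 = d2/2 - d4 = -21/4
  d10 = d5/3 = 16/3
Walk from origin (0, 0):
  seg 1: down by d3 = 16 → (0, -16)
  seg 2: down by d4 = 6 → (0, -22)
  seg 3: right by d5 = 16 → (16, -22)
  seg 4: up by d2 = 3/2 → (16, -41/2)
  seg 5: down by d5 = 16 → (16, -73/2)
  seg 6: left by d6 = 40 → (-24, -73/2)
  seg 7: up by d6 = 40 → (-24, 7/2)
  seg 8: right by d3 = 16 → (-8, 7/2)
  seg 9: down by d2 = 3/2 → (-8, 2)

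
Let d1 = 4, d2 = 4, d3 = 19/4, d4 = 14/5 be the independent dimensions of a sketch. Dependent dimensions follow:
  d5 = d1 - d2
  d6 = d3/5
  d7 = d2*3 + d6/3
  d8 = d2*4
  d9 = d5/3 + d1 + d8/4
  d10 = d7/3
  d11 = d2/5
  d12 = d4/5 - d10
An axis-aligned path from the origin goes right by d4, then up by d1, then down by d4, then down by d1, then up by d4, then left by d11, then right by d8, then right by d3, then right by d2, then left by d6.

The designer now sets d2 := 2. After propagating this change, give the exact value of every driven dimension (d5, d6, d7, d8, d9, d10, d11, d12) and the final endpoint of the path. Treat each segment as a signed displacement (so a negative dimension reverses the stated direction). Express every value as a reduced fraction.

d5 = 2
d6 = 19/20
d7 = 379/60
d8 = 8
d9 = 20/3
d10 = 379/180
d11 = 2/5
d12 = -1391/900
endpoint = (81/5, 0)

Apply edit: d2 := 2
  d5 = d1 - d2 = 2
  d6 = d3/5 = 19/20
  d7 = d2*3 + d6/3 = 379/60
  d8 = d2*4 = 8
  d9 = d5/3 + d1 + d8/4 = 20/3
  d10 = d7/3 = 379/180
  d11 = d2/5 = 2/5
  d12 = d4/5 - d10 = -1391/900
Walk from origin (0, 0):
  seg 1: right by d4 = 14/5 → (14/5, 0)
  seg 2: up by d1 = 4 → (14/5, 4)
  seg 3: down by d4 = 14/5 → (14/5, 6/5)
  seg 4: down by d1 = 4 → (14/5, -14/5)
  seg 5: up by d4 = 14/5 → (14/5, 0)
  seg 6: left by d11 = 2/5 → (12/5, 0)
  seg 7: right by d8 = 8 → (52/5, 0)
  seg 8: right by d3 = 19/4 → (303/20, 0)
  seg 9: right by d2 = 2 → (343/20, 0)
  seg 10: left by d6 = 19/20 → (81/5, 0)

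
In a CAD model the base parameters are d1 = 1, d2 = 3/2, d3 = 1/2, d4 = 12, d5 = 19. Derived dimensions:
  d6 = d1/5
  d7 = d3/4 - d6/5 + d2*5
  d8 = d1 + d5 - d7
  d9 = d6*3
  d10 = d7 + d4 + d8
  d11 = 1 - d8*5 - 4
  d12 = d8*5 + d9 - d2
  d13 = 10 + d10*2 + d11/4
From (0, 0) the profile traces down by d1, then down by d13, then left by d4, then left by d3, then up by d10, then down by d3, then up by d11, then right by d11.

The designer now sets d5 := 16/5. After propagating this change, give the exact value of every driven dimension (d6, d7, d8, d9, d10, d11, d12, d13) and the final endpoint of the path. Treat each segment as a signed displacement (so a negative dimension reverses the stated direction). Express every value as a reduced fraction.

d6 = 1/5
d7 = 1517/200
d8 = -677/200
d9 = 3/5
d10 = 81/5
d11 = 557/40
d12 = -713/40
d13 = 7341/160
endpoint = (57/40, -2761/160)

Apply edit: d5 := 16/5
  d6 = d1/5 = 1/5
  d7 = d3/4 - d6/5 + d2*5 = 1517/200
  d8 = d1 + d5 - d7 = -677/200
  d9 = d6*3 = 3/5
  d10 = d7 + d4 + d8 = 81/5
  d11 = 1 - d8*5 - 4 = 557/40
  d12 = d8*5 + d9 - d2 = -713/40
  d13 = 10 + d10*2 + d11/4 = 7341/160
Walk from origin (0, 0):
  seg 1: down by d1 = 1 → (0, -1)
  seg 2: down by d13 = 7341/160 → (0, -7501/160)
  seg 3: left by d4 = 12 → (-12, -7501/160)
  seg 4: left by d3 = 1/2 → (-25/2, -7501/160)
  seg 5: up by d10 = 81/5 → (-25/2, -4909/160)
  seg 6: down by d3 = 1/2 → (-25/2, -4989/160)
  seg 7: up by d11 = 557/40 → (-25/2, -2761/160)
  seg 8: right by d11 = 557/40 → (57/40, -2761/160)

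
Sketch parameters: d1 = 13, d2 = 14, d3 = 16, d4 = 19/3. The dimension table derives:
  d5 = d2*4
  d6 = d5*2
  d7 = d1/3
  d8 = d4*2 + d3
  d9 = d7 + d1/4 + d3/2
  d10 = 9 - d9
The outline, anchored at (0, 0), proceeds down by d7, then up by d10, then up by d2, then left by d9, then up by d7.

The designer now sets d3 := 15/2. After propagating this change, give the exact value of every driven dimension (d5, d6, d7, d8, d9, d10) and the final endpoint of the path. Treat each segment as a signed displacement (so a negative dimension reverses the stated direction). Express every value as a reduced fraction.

d5 = 56
d6 = 112
d7 = 13/3
d8 = 121/6
d9 = 34/3
d10 = -7/3
endpoint = (-34/3, 35/3)

Apply edit: d3 := 15/2
  d5 = d2*4 = 56
  d6 = d5*2 = 112
  d7 = d1/3 = 13/3
  d8 = d4*2 + d3 = 121/6
  d9 = d7 + d1/4 + d3/2 = 34/3
  d10 = 9 - d9 = -7/3
Walk from origin (0, 0):
  seg 1: down by d7 = 13/3 → (0, -13/3)
  seg 2: up by d10 = -7/3 → (0, -20/3)
  seg 3: up by d2 = 14 → (0, 22/3)
  seg 4: left by d9 = 34/3 → (-34/3, 22/3)
  seg 5: up by d7 = 13/3 → (-34/3, 35/3)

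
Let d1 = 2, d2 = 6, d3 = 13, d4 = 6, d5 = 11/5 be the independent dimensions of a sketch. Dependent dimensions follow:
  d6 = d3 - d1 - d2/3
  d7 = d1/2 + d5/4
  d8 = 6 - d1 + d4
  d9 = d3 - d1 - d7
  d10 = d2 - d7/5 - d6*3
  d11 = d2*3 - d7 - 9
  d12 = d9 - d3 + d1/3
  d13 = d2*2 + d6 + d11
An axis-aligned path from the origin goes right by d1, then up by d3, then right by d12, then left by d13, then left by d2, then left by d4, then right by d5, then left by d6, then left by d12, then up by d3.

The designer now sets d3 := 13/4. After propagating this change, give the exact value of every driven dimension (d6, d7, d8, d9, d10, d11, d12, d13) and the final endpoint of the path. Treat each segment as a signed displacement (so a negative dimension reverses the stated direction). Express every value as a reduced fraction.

d6 = -3/4
d7 = 31/20
d8 = 10
d9 = -3/10
d10 = 397/50
d11 = 149/20
d12 = -173/60
d13 = 187/10
endpoint = (-103/4, 13/2)

Apply edit: d3 := 13/4
  d6 = d3 - d1 - d2/3 = -3/4
  d7 = d1/2 + d5/4 = 31/20
  d8 = 6 - d1 + d4 = 10
  d9 = d3 - d1 - d7 = -3/10
  d10 = d2 - d7/5 - d6*3 = 397/50
  d11 = d2*3 - d7 - 9 = 149/20
  d12 = d9 - d3 + d1/3 = -173/60
  d13 = d2*2 + d6 + d11 = 187/10
Walk from origin (0, 0):
  seg 1: right by d1 = 2 → (2, 0)
  seg 2: up by d3 = 13/4 → (2, 13/4)
  seg 3: right by d12 = -173/60 → (-53/60, 13/4)
  seg 4: left by d13 = 187/10 → (-235/12, 13/4)
  seg 5: left by d2 = 6 → (-307/12, 13/4)
  seg 6: left by d4 = 6 → (-379/12, 13/4)
  seg 7: right by d5 = 11/5 → (-1763/60, 13/4)
  seg 8: left by d6 = -3/4 → (-859/30, 13/4)
  seg 9: left by d12 = -173/60 → (-103/4, 13/4)
  seg 10: up by d3 = 13/4 → (-103/4, 13/2)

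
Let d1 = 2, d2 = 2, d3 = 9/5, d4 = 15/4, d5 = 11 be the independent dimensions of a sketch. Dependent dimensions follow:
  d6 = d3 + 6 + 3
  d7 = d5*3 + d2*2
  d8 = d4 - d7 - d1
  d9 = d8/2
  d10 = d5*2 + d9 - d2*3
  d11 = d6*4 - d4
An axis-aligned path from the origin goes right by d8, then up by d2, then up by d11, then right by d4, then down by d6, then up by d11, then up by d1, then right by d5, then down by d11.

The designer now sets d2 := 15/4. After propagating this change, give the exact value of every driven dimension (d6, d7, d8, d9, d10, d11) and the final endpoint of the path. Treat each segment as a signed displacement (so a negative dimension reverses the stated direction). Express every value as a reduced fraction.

Apply edit: d2 := 15/4
  d6 = d3 + 6 + 3 = 54/5
  d7 = d5*3 + d2*2 = 81/2
  d8 = d4 - d7 - d1 = -155/4
  d9 = d8/2 = -155/8
  d10 = d5*2 + d9 - d2*3 = -69/8
  d11 = d6*4 - d4 = 789/20
Walk from origin (0, 0):
  seg 1: right by d8 = -155/4 → (-155/4, 0)
  seg 2: up by d2 = 15/4 → (-155/4, 15/4)
  seg 3: up by d11 = 789/20 → (-155/4, 216/5)
  seg 4: right by d4 = 15/4 → (-35, 216/5)
  seg 5: down by d6 = 54/5 → (-35, 162/5)
  seg 6: up by d11 = 789/20 → (-35, 1437/20)
  seg 7: up by d1 = 2 → (-35, 1477/20)
  seg 8: right by d5 = 11 → (-24, 1477/20)
  seg 9: down by d11 = 789/20 → (-24, 172/5)

d6 = 54/5
d7 = 81/2
d8 = -155/4
d9 = -155/8
d10 = -69/8
d11 = 789/20
endpoint = (-24, 172/5)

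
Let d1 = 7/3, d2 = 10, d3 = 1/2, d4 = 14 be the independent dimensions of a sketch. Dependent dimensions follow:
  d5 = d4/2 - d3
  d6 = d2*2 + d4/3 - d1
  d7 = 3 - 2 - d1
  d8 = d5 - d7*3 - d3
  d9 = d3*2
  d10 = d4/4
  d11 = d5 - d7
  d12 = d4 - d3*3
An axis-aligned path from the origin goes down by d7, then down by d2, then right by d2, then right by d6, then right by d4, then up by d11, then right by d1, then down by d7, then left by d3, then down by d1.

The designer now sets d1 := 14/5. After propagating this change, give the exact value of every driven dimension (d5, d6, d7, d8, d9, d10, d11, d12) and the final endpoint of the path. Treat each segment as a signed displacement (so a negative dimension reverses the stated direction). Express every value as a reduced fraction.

d5 = 13/2
d6 = 328/15
d7 = -9/5
d8 = 57/5
d9 = 1
d10 = 7/2
d11 = 83/10
d12 = 25/2
endpoint = (289/6, -9/10)

Apply edit: d1 := 14/5
  d5 = d4/2 - d3 = 13/2
  d6 = d2*2 + d4/3 - d1 = 328/15
  d7 = 3 - 2 - d1 = -9/5
  d8 = d5 - d7*3 - d3 = 57/5
  d9 = d3*2 = 1
  d10 = d4/4 = 7/2
  d11 = d5 - d7 = 83/10
  d12 = d4 - d3*3 = 25/2
Walk from origin (0, 0):
  seg 1: down by d7 = -9/5 → (0, 9/5)
  seg 2: down by d2 = 10 → (0, -41/5)
  seg 3: right by d2 = 10 → (10, -41/5)
  seg 4: right by d6 = 328/15 → (478/15, -41/5)
  seg 5: right by d4 = 14 → (688/15, -41/5)
  seg 6: up by d11 = 83/10 → (688/15, 1/10)
  seg 7: right by d1 = 14/5 → (146/3, 1/10)
  seg 8: down by d7 = -9/5 → (146/3, 19/10)
  seg 9: left by d3 = 1/2 → (289/6, 19/10)
  seg 10: down by d1 = 14/5 → (289/6, -9/10)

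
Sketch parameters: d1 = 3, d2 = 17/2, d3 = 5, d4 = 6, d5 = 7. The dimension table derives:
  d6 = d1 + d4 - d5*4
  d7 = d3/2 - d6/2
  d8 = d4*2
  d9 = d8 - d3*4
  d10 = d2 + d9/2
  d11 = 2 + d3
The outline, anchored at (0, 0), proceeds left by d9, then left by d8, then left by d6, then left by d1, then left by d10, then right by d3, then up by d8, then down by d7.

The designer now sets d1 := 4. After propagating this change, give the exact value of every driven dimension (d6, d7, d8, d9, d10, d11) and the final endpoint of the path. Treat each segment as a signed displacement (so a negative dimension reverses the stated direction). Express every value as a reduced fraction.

d6 = -18
d7 = 23/2
d8 = 12
d9 = -8
d10 = 9/2
d11 = 7
endpoint = (21/2, 1/2)

Apply edit: d1 := 4
  d6 = d1 + d4 - d5*4 = -18
  d7 = d3/2 - d6/2 = 23/2
  d8 = d4*2 = 12
  d9 = d8 - d3*4 = -8
  d10 = d2 + d9/2 = 9/2
  d11 = 2 + d3 = 7
Walk from origin (0, 0):
  seg 1: left by d9 = -8 → (8, 0)
  seg 2: left by d8 = 12 → (-4, 0)
  seg 3: left by d6 = -18 → (14, 0)
  seg 4: left by d1 = 4 → (10, 0)
  seg 5: left by d10 = 9/2 → (11/2, 0)
  seg 6: right by d3 = 5 → (21/2, 0)
  seg 7: up by d8 = 12 → (21/2, 12)
  seg 8: down by d7 = 23/2 → (21/2, 1/2)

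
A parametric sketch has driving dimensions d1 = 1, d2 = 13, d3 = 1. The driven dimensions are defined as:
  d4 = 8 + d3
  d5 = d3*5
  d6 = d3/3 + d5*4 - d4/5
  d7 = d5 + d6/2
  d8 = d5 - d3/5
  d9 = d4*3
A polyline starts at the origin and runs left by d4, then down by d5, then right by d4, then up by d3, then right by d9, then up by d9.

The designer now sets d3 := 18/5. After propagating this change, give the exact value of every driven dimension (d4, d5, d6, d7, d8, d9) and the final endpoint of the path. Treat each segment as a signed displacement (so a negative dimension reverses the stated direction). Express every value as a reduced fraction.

d4 = 58/5
d5 = 18
d6 = 1772/25
d7 = 1336/25
d8 = 432/25
d9 = 174/5
endpoint = (174/5, 102/5)

Apply edit: d3 := 18/5
  d4 = 8 + d3 = 58/5
  d5 = d3*5 = 18
  d6 = d3/3 + d5*4 - d4/5 = 1772/25
  d7 = d5 + d6/2 = 1336/25
  d8 = d5 - d3/5 = 432/25
  d9 = d4*3 = 174/5
Walk from origin (0, 0):
  seg 1: left by d4 = 58/5 → (-58/5, 0)
  seg 2: down by d5 = 18 → (-58/5, -18)
  seg 3: right by d4 = 58/5 → (0, -18)
  seg 4: up by d3 = 18/5 → (0, -72/5)
  seg 5: right by d9 = 174/5 → (174/5, -72/5)
  seg 6: up by d9 = 174/5 → (174/5, 102/5)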